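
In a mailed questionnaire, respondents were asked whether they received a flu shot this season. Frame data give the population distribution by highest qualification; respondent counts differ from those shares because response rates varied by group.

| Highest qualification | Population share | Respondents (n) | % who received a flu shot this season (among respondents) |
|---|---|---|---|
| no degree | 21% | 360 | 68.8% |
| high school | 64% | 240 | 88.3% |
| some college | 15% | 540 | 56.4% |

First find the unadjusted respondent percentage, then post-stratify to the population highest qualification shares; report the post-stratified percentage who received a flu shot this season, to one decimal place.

79.4%

Without adjustment, the pooled respondent share is:
  (360/1140)×68.8 + (240/1140)×88.3 + (540/1140)×56.4 = 67.0316%
Post-stratified estimate weights by population shares:
  0.21×68.8 + 0.64×88.3 + 0.15×56.4 = 79.42%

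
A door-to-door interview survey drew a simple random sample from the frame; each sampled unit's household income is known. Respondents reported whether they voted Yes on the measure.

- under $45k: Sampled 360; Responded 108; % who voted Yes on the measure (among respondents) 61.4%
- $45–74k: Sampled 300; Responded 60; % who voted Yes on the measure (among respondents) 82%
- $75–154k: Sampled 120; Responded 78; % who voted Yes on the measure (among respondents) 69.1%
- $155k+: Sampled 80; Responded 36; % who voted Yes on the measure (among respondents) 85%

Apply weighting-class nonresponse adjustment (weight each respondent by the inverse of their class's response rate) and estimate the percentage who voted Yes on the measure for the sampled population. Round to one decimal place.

Response rates by class: under $45k 108/360 = 30%, $45–74k 60/300 = 20%, $75–154k 78/120 = 65%, $155k+ 36/80 = 45%.
Weighting each respondent by the inverse class response rate inflates each class back to its sampled size, so the class weight is n_sampled:
  under $45k: 360 × 61.4 = 22,104
  $45–74k: 300 × 82 = 24,600
  $75–154k: 120 × 69.1 = 8292
  $155k+: 80 × 85 = 6800
Adjusted estimate = 61,796 / 860 = 71.8558 → 71.9%.

71.9%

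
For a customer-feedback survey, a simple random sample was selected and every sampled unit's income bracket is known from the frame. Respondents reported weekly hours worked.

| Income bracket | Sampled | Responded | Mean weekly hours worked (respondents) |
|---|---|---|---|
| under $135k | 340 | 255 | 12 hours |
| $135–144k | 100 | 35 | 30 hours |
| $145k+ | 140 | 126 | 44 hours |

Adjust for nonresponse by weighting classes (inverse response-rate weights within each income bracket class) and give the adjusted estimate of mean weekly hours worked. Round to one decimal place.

22.8

Class response rates: under $135k 255/340 = 75%, $135–144k 35/100 = 35%, $145k+ 126/140 = 90%.
Inverse-response-rate weighting restores each class to its sampled count, so class totals weight by n_sampled:
  under $135k: 340 × 12 = 4080
  $135–144k: 100 × 30 = 3000
  $145k+: 140 × 44 = 6160
Adjusted estimate = 13,240 / 580 = 22.8276 → 22.8.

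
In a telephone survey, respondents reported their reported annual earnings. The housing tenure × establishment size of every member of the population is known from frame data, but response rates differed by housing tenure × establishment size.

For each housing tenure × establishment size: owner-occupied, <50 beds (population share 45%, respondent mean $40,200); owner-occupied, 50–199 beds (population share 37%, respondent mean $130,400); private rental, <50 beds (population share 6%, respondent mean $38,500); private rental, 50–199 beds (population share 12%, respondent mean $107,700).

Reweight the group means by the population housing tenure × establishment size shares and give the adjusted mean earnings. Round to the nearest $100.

Reweight to the known housing tenure × establishment size distribution:
  owner-occupied, <50 beds: 0.45 × 40,200 = 18,090
  owner-occupied, 50–199 beds: 0.37 × 130,400 = 48,248
  private rental, <50 beds: 0.06 × 38,500 = 2310
  private rental, 50–199 beds: 0.12 × 107,700 = 12,924
Post-stratified estimate = 81,572 → $81,600.

$81,600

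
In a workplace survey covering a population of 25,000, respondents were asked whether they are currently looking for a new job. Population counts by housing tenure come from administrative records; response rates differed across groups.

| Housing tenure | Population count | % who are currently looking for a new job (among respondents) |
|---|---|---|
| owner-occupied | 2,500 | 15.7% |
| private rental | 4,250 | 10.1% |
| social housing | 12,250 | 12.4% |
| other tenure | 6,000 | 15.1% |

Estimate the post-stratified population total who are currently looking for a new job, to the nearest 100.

Apply each group's respondent rate to its population count:
  owner-occupied: 2,500 × 15.7% = 392.5
  private rental: 4,250 × 10.1% = 429.25
  social housing: 12,250 × 12.4% = 1519
  other tenure: 6,000 × 15.1% = 906
Estimated total = 3246.75 → 3,200.

3,200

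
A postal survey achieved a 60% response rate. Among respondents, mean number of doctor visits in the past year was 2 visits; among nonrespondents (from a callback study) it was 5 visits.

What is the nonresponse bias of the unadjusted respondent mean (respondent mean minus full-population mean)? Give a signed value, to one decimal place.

Nonresponse fraction = 1 − 0.6 = 0.4.
Bias = (nonresponse fraction) × (respondent mean − nonrespondent mean)
     = 0.4 × (2 − 5) = 0.4 × -3 = -1.2.

-1.2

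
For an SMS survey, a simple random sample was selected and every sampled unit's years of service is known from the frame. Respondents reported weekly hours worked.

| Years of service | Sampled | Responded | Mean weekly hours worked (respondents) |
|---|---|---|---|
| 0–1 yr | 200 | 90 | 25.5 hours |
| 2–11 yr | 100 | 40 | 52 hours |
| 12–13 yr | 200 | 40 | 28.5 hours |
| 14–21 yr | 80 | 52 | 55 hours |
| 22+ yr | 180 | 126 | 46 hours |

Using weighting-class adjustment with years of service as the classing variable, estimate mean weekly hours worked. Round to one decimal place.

37.7

Response rates by class: 0–1 yr 90/200 = 45%, 2–11 yr 40/100 = 40%, 12–13 yr 40/200 = 20%, 14–21 yr 52/80 = 65%, 22+ yr 126/180 = 70%.
Each respondent's weight = sampled/responded in their class; summing within a class gives n_sampled, so:
  0–1 yr: 200 × 25.5 = 5100
  2–11 yr: 100 × 52 = 5200
  12–13 yr: 200 × 28.5 = 5700
  14–21 yr: 80 × 55 = 4400
  22+ yr: 180 × 46 = 8280
Adjusted estimate = 28,680 / 760 = 37.7368 → 37.7.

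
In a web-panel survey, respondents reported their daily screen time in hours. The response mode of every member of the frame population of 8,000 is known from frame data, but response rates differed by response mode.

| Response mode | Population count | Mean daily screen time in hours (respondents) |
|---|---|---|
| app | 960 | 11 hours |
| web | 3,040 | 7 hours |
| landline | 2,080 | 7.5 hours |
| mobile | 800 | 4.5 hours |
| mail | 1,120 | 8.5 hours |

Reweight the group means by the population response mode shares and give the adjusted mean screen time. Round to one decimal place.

7.6

Each cell contributes population-share × respondent value:
  app: (960/8,000) × 11 = 1.32
  web: (3,040/8,000) × 7 = 2.66
  landline: (2,080/8,000) × 7.5 = 1.95
  mobile: (800/8,000) × 4.5 = 0.45
  mail: (1,120/8,000) × 8.5 = 1.19
Post-stratified estimate = 7.57 → 7.6.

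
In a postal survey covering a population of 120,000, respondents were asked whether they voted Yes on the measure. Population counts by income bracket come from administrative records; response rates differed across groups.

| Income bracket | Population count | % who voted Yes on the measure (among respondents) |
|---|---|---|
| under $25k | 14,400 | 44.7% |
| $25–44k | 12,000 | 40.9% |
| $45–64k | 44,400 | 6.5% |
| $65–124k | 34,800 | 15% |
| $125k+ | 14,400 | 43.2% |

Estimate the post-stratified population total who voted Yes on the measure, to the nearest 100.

Apply each group's respondent rate to its population count:
  under $25k: 14,400 × 44.7% = 6436.8
  $25–44k: 12,000 × 40.9% = 4908
  $45–64k: 44,400 × 6.5% = 2886
  $65–124k: 34,800 × 15% = 5220
  $125k+: 14,400 × 43.2% = 6220.8
Estimated total = 25671.6 → 25,700.

25,700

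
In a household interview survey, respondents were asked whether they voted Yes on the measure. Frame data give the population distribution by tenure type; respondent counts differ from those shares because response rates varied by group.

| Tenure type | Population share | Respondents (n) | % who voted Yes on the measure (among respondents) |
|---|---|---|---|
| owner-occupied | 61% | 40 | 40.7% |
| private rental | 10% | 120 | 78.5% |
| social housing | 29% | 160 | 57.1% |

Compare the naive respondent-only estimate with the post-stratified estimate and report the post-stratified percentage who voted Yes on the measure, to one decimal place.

Unadjusted (pooled respondent) estimate weights by respondent counts:
  (40/320)×40.7 + (120/320)×78.5 + (160/320)×57.1 = 63.075%
Post-stratifying to population shares instead:
  0.61×40.7 + 0.1×78.5 + 0.29×57.1 = 49.236%

49.2%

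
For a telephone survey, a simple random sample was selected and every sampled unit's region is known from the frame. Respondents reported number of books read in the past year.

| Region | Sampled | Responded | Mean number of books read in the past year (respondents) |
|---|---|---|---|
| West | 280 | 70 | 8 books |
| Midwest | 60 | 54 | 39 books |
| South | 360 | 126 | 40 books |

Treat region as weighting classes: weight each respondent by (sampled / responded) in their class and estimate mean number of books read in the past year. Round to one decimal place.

27.1

Response rates by class: West 70/280 = 25%, Midwest 54/60 = 90%, South 126/360 = 35%.
Weighting each respondent by the inverse class response rate inflates each class back to its sampled size, so the class weight is n_sampled:
  West: 280 × 8 = 2240
  Midwest: 60 × 39 = 2340
  South: 360 × 40 = 14,400
Adjusted estimate = 18,980 / 700 = 27.1143 → 27.1.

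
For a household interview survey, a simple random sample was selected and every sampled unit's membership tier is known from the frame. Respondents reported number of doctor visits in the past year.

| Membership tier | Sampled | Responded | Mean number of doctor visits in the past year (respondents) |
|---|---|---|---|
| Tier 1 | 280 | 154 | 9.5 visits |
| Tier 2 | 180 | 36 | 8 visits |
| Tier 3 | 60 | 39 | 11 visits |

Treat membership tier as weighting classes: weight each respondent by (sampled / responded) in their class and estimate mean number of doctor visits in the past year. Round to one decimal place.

Response rates by class: Tier 1 154/280 = 55%, Tier 2 36/180 = 20%, Tier 3 39/60 = 65%.
Inverse-response-rate weighting restores each class to its sampled count, so class totals weight by n_sampled:
  Tier 1: 280 × 9.5 = 2660
  Tier 2: 180 × 8 = 1440
  Tier 3: 60 × 11 = 660
Adjusted estimate = 4760 / 520 = 9.15385 → 9.2.

9.2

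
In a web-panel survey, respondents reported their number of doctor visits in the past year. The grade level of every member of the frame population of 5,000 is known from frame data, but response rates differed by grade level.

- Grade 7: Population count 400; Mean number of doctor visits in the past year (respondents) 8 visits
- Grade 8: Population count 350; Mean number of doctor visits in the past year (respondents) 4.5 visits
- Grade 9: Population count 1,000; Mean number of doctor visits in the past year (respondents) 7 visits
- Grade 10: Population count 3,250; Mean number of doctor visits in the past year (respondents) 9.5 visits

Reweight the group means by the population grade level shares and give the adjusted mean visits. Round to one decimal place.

Weight each group's respondent value by its population share:
  Grade 7: (400/5,000) × 8 = 0.64
  Grade 8: (350/5,000) × 4.5 = 0.315
  Grade 9: (1,000/5,000) × 7 = 1.4
  Grade 10: (3,250/5,000) × 9.5 = 6.175
Post-stratified estimate = 8.53 → 8.5.

8.5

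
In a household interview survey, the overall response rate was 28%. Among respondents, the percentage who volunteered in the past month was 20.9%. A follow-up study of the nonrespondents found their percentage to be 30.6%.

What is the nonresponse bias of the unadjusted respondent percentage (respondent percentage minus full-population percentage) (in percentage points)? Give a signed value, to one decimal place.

-7.0 percentage points

Nonresponse fraction = 1 − 0.28 = 0.72.
Bias = (nonresponse fraction) × (respondent percentage − nonrespondent percentage)
     = 0.72 × (20.9 − 30.6) = 0.72 × -9.7 = -6.984.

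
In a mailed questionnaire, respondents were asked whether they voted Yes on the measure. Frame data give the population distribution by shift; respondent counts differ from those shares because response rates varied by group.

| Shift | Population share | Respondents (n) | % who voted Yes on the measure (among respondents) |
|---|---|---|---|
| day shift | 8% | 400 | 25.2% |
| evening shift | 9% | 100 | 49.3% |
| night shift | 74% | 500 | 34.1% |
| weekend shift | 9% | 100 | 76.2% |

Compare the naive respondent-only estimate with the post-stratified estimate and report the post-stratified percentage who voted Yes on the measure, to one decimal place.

38.5%

Naive respondent-only estimate (weights = respondent counts):
  (400/1100)×25.2 + (100/1100)×49.3 + (500/1100)×34.1 + (100/1100)×76.2 = 36.0727%
Post-stratifying to population shares instead:
  0.08×25.2 + 0.09×49.3 + 0.74×34.1 + 0.09×76.2 = 38.545%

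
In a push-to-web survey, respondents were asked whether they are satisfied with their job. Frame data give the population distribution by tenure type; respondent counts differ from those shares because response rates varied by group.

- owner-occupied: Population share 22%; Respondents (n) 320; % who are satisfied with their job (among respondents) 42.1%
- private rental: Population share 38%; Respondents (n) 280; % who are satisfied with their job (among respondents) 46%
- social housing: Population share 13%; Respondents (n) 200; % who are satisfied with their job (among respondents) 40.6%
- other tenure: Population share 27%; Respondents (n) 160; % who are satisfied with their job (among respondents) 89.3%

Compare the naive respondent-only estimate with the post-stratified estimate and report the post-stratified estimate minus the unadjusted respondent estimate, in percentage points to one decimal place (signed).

+5.3 percentage points

Without adjustment, the pooled respondent share is:
  (320/960)×42.1 + (280/960)×46 + (200/960)×40.6 + (160/960)×89.3 = 50.7917%
Post-stratified estimate weights by population shares:
  0.22×42.1 + 0.38×46 + 0.13×40.6 + 0.27×89.3 = 56.131%
Difference = 56.131 − 50.7917 = 5.3393 pp.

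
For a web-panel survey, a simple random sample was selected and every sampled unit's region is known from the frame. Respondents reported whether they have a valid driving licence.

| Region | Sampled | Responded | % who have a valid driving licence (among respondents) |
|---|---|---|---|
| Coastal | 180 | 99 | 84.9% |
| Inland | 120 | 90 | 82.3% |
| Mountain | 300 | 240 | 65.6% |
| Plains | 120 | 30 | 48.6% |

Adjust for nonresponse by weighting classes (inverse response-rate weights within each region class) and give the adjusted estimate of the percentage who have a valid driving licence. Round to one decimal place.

70.4%

Class response rates: Coastal 99/180 = 55%, Inland 90/120 = 75%, Mountain 240/300 = 80%, Plains 30/120 = 25%.
Each respondent's weight = sampled/responded in their class; summing within a class gives n_sampled, so:
  Coastal: 180 × 84.9 = 15282
  Inland: 120 × 82.3 = 9876
  Mountain: 300 × 65.6 = 19,680
  Plains: 120 × 48.6 = 5832
Adjusted estimate = 50,670 / 720 = 70.375 → 70.4%.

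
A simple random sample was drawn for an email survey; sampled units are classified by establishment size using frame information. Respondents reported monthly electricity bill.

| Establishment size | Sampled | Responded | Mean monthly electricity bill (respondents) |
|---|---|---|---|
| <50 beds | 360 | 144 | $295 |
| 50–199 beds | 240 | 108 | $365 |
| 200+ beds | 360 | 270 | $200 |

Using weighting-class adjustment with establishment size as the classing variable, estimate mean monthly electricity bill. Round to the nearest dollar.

Response rates by class: <50 beds 144/360 = 40%, 50–199 beds 108/240 = 45%, 200+ beds 270/360 = 75%.
Weighting each respondent by the inverse class response rate inflates each class back to its sampled size, so the class weight is n_sampled:
  <50 beds: 360 × 295 = 106,200
  50–199 beds: 240 × 365 = 87,600
  200+ beds: 360 × 200 = 72,000
Adjusted estimate = 265,800 / 960 = 276.875 → $277.

$277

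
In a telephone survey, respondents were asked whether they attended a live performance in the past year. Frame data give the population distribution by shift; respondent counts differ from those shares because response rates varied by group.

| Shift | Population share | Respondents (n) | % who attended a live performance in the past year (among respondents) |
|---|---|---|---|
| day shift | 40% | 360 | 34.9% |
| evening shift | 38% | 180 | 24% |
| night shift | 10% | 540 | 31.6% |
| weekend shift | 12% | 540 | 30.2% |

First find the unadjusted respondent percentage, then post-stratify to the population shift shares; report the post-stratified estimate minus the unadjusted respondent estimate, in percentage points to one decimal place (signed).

Naive respondent-only estimate (weights = respondent counts):
  (360/1620)×34.9 + (180/1620)×24 + (540/1620)×31.6 + (540/1620)×30.2 = 31.0222%
Reweighting by population shift shares:
  0.4×34.9 + 0.38×24 + 0.1×31.6 + 0.12×30.2 = 29.864%
Difference = 29.864 − 31.0222 = -1.1582 pp.

-1.2 percentage points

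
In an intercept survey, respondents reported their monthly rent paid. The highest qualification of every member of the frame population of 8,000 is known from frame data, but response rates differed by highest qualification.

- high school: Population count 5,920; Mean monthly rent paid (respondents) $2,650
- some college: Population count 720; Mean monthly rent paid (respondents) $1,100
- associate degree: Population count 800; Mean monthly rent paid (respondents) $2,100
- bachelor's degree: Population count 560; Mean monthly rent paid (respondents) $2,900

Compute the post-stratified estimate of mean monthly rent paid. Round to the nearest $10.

Reweight to the known highest qualification distribution:
  high school: (5,920/8,000) × 2650 = 1961
  some college: (720/8,000) × 1100 = 99
  associate degree: (800/8,000) × 2100 = 210
  bachelor's degree: (560/8,000) × 2900 = 203
Post-stratified estimate = 2473 → $2,470.

$2,470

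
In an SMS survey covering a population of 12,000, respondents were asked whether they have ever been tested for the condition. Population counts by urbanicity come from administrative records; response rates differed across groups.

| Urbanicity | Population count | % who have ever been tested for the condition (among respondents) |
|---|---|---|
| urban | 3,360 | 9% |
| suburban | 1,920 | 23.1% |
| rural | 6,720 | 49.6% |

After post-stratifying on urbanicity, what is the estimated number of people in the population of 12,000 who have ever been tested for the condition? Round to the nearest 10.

4,080

Estimated count per cell = population count × respondent percentage:
  urban: 3,360 × 9% = 302.4
  suburban: 1,920 × 23.1% = 443.52
  rural: 6,720 × 49.6% = 3333.12
Estimated total = 4079.04 → 4,080.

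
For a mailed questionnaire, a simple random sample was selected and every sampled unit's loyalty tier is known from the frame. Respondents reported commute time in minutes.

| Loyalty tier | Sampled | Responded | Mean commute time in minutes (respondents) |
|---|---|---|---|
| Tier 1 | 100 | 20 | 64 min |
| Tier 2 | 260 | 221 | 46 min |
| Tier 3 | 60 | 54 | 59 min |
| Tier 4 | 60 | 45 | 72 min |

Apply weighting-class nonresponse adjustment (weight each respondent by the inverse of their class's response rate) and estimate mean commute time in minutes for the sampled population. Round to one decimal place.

Response rates by class: Tier 1 20/100 = 20%, Tier 2 221/260 = 85%, Tier 3 54/60 = 90%, Tier 4 45/60 = 75%.
Weighting each respondent by the inverse class response rate inflates each class back to its sampled size, so the class weight is n_sampled:
  Tier 1: 100 × 64 = 6400
  Tier 2: 260 × 46 = 11,960
  Tier 3: 60 × 59 = 3540
  Tier 4: 60 × 72 = 4320
Adjusted estimate = 26,220 / 480 = 54.625 → 54.6.

54.6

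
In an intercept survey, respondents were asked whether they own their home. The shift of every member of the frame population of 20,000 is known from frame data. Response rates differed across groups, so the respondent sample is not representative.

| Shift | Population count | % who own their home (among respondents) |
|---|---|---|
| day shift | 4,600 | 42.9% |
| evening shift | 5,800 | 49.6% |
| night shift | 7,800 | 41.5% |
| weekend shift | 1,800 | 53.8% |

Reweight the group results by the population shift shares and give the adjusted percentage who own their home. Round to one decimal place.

45.3%

Each cell contributes population-share × respondent value:
  day shift: (4,600/20,000) × 42.9 = 9.867
  evening shift: (5,800/20,000) × 49.6 = 14.384
  night shift: (7,800/20,000) × 41.5 = 16.185
  weekend shift: (1,800/20,000) × 53.8 = 4.842
Post-stratified estimate = 45.278 → 45.3%.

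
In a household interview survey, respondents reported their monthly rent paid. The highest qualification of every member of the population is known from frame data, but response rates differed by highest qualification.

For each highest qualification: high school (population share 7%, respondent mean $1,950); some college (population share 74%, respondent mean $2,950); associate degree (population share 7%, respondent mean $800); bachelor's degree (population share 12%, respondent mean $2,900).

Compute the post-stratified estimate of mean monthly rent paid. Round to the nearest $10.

Reweight to the known highest qualification distribution:
  high school: 0.07 × 1950 = 136.5
  some college: 0.74 × 2950 = 2183
  associate degree: 0.07 × 800 = 56
  bachelor's degree: 0.12 × 2900 = 348
Post-stratified estimate = 2723.5 → $2,720.

$2,720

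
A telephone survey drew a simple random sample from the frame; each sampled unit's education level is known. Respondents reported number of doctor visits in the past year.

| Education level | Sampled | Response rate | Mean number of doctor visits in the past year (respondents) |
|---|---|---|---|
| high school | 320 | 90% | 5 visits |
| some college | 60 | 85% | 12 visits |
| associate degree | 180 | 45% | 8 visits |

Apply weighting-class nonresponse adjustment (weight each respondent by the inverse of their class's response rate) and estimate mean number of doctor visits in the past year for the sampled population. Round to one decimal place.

6.7

With weight = n_sampled/n_responded per class, the weighted class total is n_sampled:
  high school: 320 × 5 = 1600
  some college: 60 × 12 = 720
  associate degree: 180 × 8 = 1440
Adjusted estimate = 3760 / 560 = 6.71429 → 6.7.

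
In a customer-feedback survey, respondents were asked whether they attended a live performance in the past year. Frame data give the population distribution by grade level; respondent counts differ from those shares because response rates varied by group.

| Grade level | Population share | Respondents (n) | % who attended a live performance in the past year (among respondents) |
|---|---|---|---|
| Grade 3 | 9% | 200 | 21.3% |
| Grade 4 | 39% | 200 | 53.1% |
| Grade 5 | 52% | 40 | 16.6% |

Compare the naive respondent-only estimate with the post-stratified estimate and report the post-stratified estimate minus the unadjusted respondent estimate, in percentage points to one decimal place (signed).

Without adjustment, the pooled respondent share is:
  (200/440)×21.3 + (200/440)×53.1 + (40/440)×16.6 = 35.3273%
Post-stratifying to population shares instead:
  0.09×21.3 + 0.39×53.1 + 0.52×16.6 = 31.258%
Difference = 31.258 − 35.3273 = -4.0693 pp.

-4.1 percentage points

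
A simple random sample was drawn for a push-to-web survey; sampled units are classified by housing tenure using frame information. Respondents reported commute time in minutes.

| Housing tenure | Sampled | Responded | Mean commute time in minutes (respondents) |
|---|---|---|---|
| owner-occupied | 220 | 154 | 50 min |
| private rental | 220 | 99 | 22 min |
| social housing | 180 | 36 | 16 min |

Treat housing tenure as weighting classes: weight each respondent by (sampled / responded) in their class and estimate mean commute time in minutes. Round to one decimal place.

30.2

Response rates by class: owner-occupied 154/220 = 70%, private rental 99/220 = 45%, social housing 36/180 = 20%.
Weighting each respondent by the inverse class response rate inflates each class back to its sampled size, so the class weight is n_sampled:
  owner-occupied: 220 × 50 = 11,000
  private rental: 220 × 22 = 4840
  social housing: 180 × 16 = 2880
Adjusted estimate = 18,720 / 620 = 30.1935 → 30.2.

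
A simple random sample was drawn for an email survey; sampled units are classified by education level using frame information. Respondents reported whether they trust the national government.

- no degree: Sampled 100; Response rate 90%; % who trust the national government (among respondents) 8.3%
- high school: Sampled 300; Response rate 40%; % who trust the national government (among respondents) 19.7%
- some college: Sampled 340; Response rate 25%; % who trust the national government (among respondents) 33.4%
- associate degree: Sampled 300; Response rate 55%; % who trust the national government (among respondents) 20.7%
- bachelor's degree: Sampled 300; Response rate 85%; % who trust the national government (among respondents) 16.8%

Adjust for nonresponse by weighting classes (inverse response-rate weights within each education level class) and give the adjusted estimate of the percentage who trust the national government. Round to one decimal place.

21.9%

Each respondent's weight = sampled/responded in their class; summing within a class gives n_sampled, so:
  no degree: 100 × 8.3 = 830
  high school: 300 × 19.7 = 5910
  some college: 340 × 33.4 = 11,356
  associate degree: 300 × 20.7 = 6210
  bachelor's degree: 300 × 16.8 = 5040
Adjusted estimate = 29,346 / 1,340 = 21.9 → 21.9%.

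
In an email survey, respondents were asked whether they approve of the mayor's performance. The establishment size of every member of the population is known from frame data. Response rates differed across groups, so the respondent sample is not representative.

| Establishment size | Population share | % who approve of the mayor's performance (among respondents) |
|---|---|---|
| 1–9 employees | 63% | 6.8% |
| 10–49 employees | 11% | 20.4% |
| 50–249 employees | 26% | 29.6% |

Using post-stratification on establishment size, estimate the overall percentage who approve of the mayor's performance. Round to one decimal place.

14.2%

Weight each group's respondent value by its population share:
  1–9 employees: 0.63 × 6.8 = 4.284
  10–49 employees: 0.11 × 20.4 = 2.244
  50–249 employees: 0.26 × 29.6 = 7.696
Post-stratified estimate = 14.224 → 14.2%.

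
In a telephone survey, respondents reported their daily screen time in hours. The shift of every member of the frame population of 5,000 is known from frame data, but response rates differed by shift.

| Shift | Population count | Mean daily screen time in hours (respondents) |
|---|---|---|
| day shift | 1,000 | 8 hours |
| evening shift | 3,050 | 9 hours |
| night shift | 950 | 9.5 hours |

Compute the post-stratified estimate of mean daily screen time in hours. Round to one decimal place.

Weight each group's respondent value by its population share:
  day shift: (1,000/5,000) × 8 = 1.6
  evening shift: (3,050/5,000) × 9 = 5.49
  night shift: (950/5,000) × 9.5 = 1.805
Post-stratified estimate = 8.895 → 8.9.

8.9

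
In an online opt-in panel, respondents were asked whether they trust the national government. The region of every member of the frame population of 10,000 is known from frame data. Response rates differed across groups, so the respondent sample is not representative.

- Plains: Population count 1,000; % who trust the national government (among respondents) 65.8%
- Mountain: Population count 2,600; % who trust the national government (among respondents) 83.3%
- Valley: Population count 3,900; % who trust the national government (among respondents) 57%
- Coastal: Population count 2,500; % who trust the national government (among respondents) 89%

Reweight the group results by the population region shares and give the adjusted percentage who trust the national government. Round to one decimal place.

Each cell contributes population-share × respondent value:
  Plains: (1,000/10,000) × 65.8 = 6.58
  Mountain: (2,600/10,000) × 83.3 = 21.658
  Valley: (3,900/10,000) × 57 = 22.23
  Coastal: (2,500/10,000) × 89 = 22.25
Post-stratified estimate = 72.718 → 72.7%.

72.7%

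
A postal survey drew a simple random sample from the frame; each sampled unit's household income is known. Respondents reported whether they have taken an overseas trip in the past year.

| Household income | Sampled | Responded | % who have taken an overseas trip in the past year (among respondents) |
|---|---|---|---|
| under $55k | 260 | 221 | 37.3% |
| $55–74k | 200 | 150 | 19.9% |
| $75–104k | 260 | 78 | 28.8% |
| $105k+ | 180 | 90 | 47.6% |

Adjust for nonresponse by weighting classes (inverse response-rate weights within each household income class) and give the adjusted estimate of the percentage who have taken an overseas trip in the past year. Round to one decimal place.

33.0%

Class response rates: under $55k 221/260 = 85%, $55–74k 150/200 = 75%, $75–104k 78/260 = 30%, $105k+ 90/180 = 50%.
With weight = n_sampled/n_responded per class, the weighted class total is n_sampled:
  under $55k: 260 × 37.3 = 9698
  $55–74k: 200 × 19.9 = 3980
  $75–104k: 260 × 28.8 = 7488
  $105k+: 180 × 47.6 = 8568
Adjusted estimate = 29,734 / 900 = 33.0378 → 33.0%.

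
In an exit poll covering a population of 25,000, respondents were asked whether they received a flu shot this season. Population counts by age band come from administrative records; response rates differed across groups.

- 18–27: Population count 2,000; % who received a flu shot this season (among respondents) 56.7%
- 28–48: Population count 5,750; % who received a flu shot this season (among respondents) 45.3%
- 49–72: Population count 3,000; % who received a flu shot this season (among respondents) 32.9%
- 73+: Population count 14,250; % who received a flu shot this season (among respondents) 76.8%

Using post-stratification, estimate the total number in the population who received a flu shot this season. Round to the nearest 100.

Each cell contributes its population count × the respondent rate:
  18–27: 2,000 × 56.7% = 1134
  28–48: 5,750 × 45.3% = 2604.75
  49–72: 3,000 × 32.9% = 987
  73+: 14,250 × 76.8% = 10,944
Estimated total = 15669.8 → 15,700.

15,700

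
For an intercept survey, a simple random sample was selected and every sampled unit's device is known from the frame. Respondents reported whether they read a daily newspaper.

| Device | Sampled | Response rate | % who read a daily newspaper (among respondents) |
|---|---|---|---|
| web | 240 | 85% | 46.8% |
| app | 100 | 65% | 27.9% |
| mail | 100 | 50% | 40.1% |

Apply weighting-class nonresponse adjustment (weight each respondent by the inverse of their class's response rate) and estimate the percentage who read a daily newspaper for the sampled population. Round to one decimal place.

Weighting each respondent by the inverse class response rate inflates each class back to its sampled size, so the class weight is n_sampled:
  web: 240 × 46.8 = 11,232
  app: 100 × 27.9 = 2790
  mail: 100 × 40.1 = 4010
Adjusted estimate = 18,032 / 440 = 40.9818 → 41.0%.

41.0%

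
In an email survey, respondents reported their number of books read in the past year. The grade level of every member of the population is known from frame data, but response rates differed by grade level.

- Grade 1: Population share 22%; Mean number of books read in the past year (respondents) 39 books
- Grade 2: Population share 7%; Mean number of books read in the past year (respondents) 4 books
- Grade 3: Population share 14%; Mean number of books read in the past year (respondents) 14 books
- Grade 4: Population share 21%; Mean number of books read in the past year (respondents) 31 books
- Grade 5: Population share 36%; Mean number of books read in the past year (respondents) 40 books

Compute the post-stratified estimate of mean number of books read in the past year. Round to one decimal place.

31.7

Post-stratification weights by population share, not respondent share:
  Grade 1: 0.22 × 39 = 8.58
  Grade 2: 0.07 × 4 = 0.28
  Grade 3: 0.14 × 14 = 1.96
  Grade 4: 0.21 × 31 = 6.51
  Grade 5: 0.36 × 40 = 14.4
Post-stratified estimate = 31.73 → 31.7.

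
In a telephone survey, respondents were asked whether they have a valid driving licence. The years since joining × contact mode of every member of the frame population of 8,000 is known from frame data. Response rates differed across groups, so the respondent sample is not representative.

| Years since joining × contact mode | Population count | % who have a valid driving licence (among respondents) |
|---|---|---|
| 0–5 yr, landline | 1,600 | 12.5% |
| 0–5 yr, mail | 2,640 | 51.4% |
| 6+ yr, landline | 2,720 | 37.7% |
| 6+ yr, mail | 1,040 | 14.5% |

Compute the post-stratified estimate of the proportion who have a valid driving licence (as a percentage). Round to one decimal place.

Weight each group's respondent value by its population share:
  0–5 yr, landline: (1,600/8,000) × 12.5 = 2.5
  0–5 yr, mail: (2,640/8,000) × 51.4 = 16.962
  6+ yr, landline: (2,720/8,000) × 37.7 = 12.818
  6+ yr, mail: (1,040/8,000) × 14.5 = 1.885
Post-stratified estimate = 34.165 → 34.2%.

34.2%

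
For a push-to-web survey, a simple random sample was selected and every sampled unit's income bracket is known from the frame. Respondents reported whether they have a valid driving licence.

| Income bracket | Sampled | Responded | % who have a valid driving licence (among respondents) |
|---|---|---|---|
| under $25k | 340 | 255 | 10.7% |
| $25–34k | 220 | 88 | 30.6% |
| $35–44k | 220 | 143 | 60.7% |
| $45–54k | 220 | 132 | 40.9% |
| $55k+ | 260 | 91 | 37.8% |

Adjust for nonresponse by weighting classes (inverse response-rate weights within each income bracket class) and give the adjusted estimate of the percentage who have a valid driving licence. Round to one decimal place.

Response rates by class: under $25k 255/340 = 75%, $25–34k 88/220 = 40%, $35–44k 143/220 = 65%, $45–54k 132/220 = 60%, $55k+ 91/260 = 35%.
Inverse-response-rate weighting restores each class to its sampled count, so class totals weight by n_sampled:
  under $25k: 340 × 10.7 = 3638
  $25–34k: 220 × 30.6 = 6732
  $35–44k: 220 × 60.7 = 13,354
  $45–54k: 220 × 40.9 = 8998
  $55k+: 260 × 37.8 = 9828
Adjusted estimate = 42,550 / 1,260 = 33.7698 → 33.8%.

33.8%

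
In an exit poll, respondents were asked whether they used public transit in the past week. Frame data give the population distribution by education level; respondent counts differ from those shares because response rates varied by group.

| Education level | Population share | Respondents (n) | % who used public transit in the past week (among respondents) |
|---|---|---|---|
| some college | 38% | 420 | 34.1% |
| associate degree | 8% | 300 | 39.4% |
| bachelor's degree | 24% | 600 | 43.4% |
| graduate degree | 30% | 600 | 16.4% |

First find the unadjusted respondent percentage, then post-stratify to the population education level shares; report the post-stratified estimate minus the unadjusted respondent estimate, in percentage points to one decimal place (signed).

-0.9 percentage points

Without adjustment, the pooled respondent share is:
  (420/1920)×34.1 + (300/1920)×39.4 + (600/1920)×43.4 + (600/1920)×16.4 = 32.3031%
Post-stratifying to population shares instead:
  0.38×34.1 + 0.08×39.4 + 0.24×43.4 + 0.3×16.4 = 31.446%
Difference = 31.446 − 32.3031 = -0.8571 pp.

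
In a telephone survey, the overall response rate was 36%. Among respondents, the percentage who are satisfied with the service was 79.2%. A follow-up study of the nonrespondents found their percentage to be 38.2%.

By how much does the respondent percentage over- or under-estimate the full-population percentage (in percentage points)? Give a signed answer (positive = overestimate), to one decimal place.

+26.2 percentage points

Nonresponse fraction = 1 − 0.36 = 0.64.
Bias = (nonresponse fraction) × (respondent percentage − nonrespondent percentage)
     = 0.64 × (79.2 − 38.2) = 0.64 × 41 = 26.24.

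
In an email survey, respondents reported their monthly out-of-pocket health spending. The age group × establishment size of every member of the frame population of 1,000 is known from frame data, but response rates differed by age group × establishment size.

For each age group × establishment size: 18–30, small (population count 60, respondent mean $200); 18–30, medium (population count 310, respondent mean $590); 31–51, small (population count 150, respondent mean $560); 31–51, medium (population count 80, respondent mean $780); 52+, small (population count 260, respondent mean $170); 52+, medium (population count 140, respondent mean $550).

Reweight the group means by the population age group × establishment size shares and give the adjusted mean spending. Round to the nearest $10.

Reweight to the known age group × establishment size distribution:
  18–30, small: (60/1,000) × 200 = 12
  18–30, medium: (310/1,000) × 590 = 182.9
  31–51, small: (150/1,000) × 560 = 84
  31–51, medium: (80/1,000) × 780 = 62.4
  52+, small: (260/1,000) × 170 = 44.2
  52+, medium: (140/1,000) × 550 = 77
Post-stratified estimate = 462.5 → $460.

$460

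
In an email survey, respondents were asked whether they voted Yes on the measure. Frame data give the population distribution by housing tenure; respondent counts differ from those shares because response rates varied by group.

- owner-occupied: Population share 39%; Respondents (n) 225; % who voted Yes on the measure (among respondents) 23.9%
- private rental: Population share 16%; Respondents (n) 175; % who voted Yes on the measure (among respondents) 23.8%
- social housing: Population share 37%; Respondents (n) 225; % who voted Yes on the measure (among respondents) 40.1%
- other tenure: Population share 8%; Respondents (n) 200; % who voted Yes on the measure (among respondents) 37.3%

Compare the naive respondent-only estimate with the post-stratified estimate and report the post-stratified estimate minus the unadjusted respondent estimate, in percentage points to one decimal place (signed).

-0.6 percentage points

Unadjusted (pooled respondent) estimate weights by respondent counts:
  (225/825)×23.9 + (175/825)×23.8 + (225/825)×40.1 + (200/825)×37.3 = 31.5455%
Post-stratifying to population shares instead:
  0.39×23.9 + 0.16×23.8 + 0.37×40.1 + 0.08×37.3 = 30.95%
Difference = 30.95 − 31.5455 = -0.5955 pp.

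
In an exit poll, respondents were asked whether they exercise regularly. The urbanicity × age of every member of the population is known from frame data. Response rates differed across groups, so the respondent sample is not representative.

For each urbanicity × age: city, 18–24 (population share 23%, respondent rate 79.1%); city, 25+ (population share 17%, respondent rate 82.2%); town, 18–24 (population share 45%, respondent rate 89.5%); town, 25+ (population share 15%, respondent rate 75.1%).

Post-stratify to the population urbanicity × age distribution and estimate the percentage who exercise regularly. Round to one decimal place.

Post-stratification weights by population share, not respondent share:
  city, 18–24: 0.23 × 79.1 = 18.193
  city, 25+: 0.17 × 82.2 = 13.974
  town, 18–24: 0.45 × 89.5 = 40.275
  town, 25+: 0.15 × 75.1 = 11.265
Post-stratified estimate = 83.707 → 83.7%.

83.7%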